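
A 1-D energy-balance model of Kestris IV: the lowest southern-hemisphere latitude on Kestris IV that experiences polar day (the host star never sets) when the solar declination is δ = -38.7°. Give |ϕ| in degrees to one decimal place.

Polar day requires cos h₀ = −tan ϕ tan δ ≤ −1, i.e. tan ϕ tan δ ≥ 1.
The boundary is |tan ϕ| · |tan δ| = 1, so |ϕ| = 90° − |δ| = 90° − 38.7° = 51.3° in the southern hemisphere.

|ϕ| = 51.3°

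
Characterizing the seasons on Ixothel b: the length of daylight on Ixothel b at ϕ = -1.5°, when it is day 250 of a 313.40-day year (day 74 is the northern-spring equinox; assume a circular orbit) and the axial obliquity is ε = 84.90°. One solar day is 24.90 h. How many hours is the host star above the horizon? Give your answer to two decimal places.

12.53 h

Solar longitude: L_s = 360° × (250 − 74)/313.40 = 202.170°.
sin δ = sin 84.90° × sin 202.170° = -0.37586, so δ = -22.077°.
cos h₀ = −tan ϕ · tan δ = −tan(-1.5°) × tan(-22.077°) = -0.0106, so h₀ = 1.5814 rad = 90.61°.
Daylight = 2h₀/(2π) × 24.90 h = (1.5814/π) × 24.90 = 12.53 h.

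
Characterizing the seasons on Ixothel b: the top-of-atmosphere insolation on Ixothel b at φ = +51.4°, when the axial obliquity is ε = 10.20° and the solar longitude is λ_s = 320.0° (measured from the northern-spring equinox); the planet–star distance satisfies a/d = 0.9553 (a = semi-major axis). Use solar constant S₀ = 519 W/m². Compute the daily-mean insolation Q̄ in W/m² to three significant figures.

Q̄ ≈ 73.3 W/m²

Solar declination: sin δ = sin ε · sin λ_s = sin 10.20° × sin 320.0° = -0.11383, so δ = -6.536°.
cos H₀ = −tan(+51.4°) tan(-6.536°) = 0.1435, H₀ = 1.4268 rad.
Bracket: H₀ sin φ sin δ + cos φ cos δ sin H₀ = 1.4268×0.78152×-0.11383 + 0.62388×0.99350×0.98965 = -0.126929 + 0.613410 = 0.486481.
Inverse-square distance factor (a/d)² = 0.9553² = 0.912598.
Q̄ = (S₀/π) × 0.912598 × [bracket] = (519/π) × 0.912598 × 0.486481 = 73.34 W/m².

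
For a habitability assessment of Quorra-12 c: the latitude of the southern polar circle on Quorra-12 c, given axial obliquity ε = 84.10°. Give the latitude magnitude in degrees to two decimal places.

5.90°

The polar circle is the lowest latitude that experiences at least one full rotation of continuous darkness at the northern-summer solstice; it lies at |φ| = 90° − ε = 90° − 84.10° = 5.90°.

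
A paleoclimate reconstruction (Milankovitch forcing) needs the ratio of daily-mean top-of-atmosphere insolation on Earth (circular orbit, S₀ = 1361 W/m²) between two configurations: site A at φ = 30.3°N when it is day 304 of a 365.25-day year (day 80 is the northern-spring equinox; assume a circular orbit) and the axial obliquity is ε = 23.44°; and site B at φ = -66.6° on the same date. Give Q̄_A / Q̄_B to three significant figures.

— Configuration A (φ=+30.3°):
Solar longitude: λ_s = 360° × (304 − 80)/365.25 = 220.780°.
sin δ = sin 23.44° × sin 220.780° = -0.25982, so δ = -15.059°.
cos H₀ = −tan(+30.3°) tan(-15.059°) = 0.1572, H₀ = 1.4129 rad.
Bracket: H₀ sin φ sin δ + cos φ cos δ sin H₀ = 1.4129×0.50453×-0.25982 + 0.86340×0.96566×0.98756 = -0.185213 + 0.823379 = 0.638166.
Q̄ = (S₀/π) × [bracket] = (1361/π) × 0.638166 = 276.47 W/m².
— Configuration B (φ=-66.6°):
cos H₀ = −tan(-66.6°) tan(-15.059°) = -0.6218, H₀ = 2.2418 rad.
Bracket: H₀ sin φ sin δ + cos φ cos δ sin H₀ = 2.2418×-0.91775×-0.25982 + 0.39715×0.96566×0.78321 = 0.534557 + 0.300370 = 0.834927.
Q̄ = (S₀/π) × [bracket] = (1361/π) × 0.834927 = 361.71 W/m².
Ratio Q̄_A / Q̄_B = 276.47 / 361.71 = 0.7643.

Q̄_A / Q̄_B ≈ 0.764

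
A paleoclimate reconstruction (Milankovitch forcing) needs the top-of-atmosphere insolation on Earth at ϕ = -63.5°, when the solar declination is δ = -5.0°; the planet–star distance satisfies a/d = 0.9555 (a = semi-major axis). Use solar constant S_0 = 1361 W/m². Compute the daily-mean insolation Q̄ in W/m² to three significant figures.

cos h₀ = −tan(-63.5°) tan(-5.000°) = -0.1755, h₀ = 1.7472 rad.
Bracket: h₀ sin ϕ sin δ + cos ϕ cos δ sin h₀ = 1.7472×-0.89493×-0.08716 + 0.44620×0.99619×0.98448 = 0.136285 + 0.437601 = 0.573886.
Inverse-square distance factor (a/d)² = 0.9555² = 0.912980.
Q̄ = (S_0/π) × 0.912980 × [bracket] = (1361/π) × 0.912980 × 0.573886 = 227.0 W/m².

Q̄ ≈ 227 W/m²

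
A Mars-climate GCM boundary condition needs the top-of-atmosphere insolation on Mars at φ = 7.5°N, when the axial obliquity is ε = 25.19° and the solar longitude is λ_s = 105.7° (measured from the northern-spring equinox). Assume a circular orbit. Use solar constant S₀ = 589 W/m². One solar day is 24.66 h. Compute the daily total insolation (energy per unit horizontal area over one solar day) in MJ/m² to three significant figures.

16.5 MJ/m²

Solar declination: sin δ = sin ε · sin λ_s = sin 25.19° × sin 105.7° = 0.40974, so δ = +24.189°.
cos H₀ = −tan(+7.5°) tan(+24.189°) = -0.0591, H₀ = 1.6300 rad.
Bracket: H₀ sin φ sin δ + cos φ cos δ sin H₀ = 1.6300×0.13053×0.40974 + 0.99144×0.91220×0.99825 = 0.087178 + 0.902809 = 0.989987.
Q̄ = (S₀/π) × [bracket] = (589/π) × 0.989987 = 185.61 W/m².
Daily total = Q̄ × 24.66 h × 3600 s/h = 185.61 × 24.66 × 3600 / 10⁶ = 16.48 MJ/m².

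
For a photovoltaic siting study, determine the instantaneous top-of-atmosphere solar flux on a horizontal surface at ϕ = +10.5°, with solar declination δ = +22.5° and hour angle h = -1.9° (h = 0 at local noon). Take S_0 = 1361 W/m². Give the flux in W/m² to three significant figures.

1.33e+03 W/m²

cos θ_z = sin ϕ sin δ + cos ϕ cos δ cos h = 0.069739 + 0.907910 = 0.977649.
Flux = S_0 · cos θ_z = 1361 × 0.977649 = 1331 W/m².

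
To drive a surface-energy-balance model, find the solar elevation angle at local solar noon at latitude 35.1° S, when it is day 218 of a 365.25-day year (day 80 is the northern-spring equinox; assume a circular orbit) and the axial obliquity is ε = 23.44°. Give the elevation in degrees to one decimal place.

38.9°

Solar longitude: λ_s = 360° × (218 − 80)/365.25 = 136.016°.
sin δ = sin 23.44° × sin 136.016° = 0.27625, so δ = +16.036°.
At local noon the hour angle is zero, so the zenith angle equals |φ − δ| = |-35.1° − (+16.036°)| = 51.136°.
Elevation = 90° − 51.136° = 38.9°.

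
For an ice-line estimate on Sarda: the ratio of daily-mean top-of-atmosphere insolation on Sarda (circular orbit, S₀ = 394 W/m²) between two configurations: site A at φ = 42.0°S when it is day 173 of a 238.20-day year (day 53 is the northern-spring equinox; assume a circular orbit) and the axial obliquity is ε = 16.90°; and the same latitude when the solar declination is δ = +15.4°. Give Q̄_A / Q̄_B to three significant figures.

— Configuration A (φ=-42.0°):
Solar longitude: λ_s = 360° × (173 − 53)/238.20 = 181.360°.
sin δ = sin 16.90° × sin 181.360° = -0.00690, so δ = -0.395°.
cos H₀ = −tan(-42.0°) tan(-0.395°) = -0.0062, H₀ = 1.5770 rad.
Bracket: H₀ sin φ sin δ + cos φ cos δ sin H₀ = 1.5770×-0.66913×-0.00690 + 0.74314×0.99998×0.99998 = 0.007281 + 0.743110 = 0.750391.
Q̄ = (S₀/π) × [bracket] = (394/π) × 0.750391 = 94.110 W/m².
— Configuration B (φ=-42.0°):
cos H₀ = −tan(-42.0°) tan(+15.400°) = 0.2480, H₀ = 1.3202 rad.
Bracket: H₀ sin φ sin δ + cos φ cos δ sin H₀ = 1.3202×-0.66913×0.26556 + 0.74314×0.96410×0.96876 = -0.234592 + 0.694079 = 0.459487.
Q̄ = (S₀/π) × [bracket] = (394/π) × 0.459487 = 57.626 W/m².
Ratio Q̄_A / Q̄_B = 94.110 / 57.626 = 1.633.

Q̄_A / Q̄_B ≈ 1.63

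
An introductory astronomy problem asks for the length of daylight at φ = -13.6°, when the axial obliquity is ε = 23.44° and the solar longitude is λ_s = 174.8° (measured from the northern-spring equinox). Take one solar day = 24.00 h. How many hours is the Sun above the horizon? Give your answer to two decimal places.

11.93 h

Solar declination: sin δ = sin ε · sin λ_s = sin 23.44° × sin 174.8° = 0.03605, so δ = +2.066°.
cos H₀ = −tan φ · tan δ = −tan(-13.6°) × tan(+2.066°) = 0.0087, so H₀ = 1.5621 rad = 89.50°.
Daylight = 2H₀/(2π) × 24.00 h = (1.5621/π) × 24.00 = 11.93 h.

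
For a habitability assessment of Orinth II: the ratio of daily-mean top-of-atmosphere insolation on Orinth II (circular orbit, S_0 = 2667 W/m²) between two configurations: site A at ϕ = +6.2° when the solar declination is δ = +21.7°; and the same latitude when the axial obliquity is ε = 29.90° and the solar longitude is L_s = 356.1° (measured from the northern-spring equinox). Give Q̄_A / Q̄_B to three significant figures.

Q̄_A / Q̄_B ≈ 0.999

— Configuration A (ϕ=+6.2°):
cos h₀ = −tan(+6.2°) tan(+21.700°) = -0.0432, h₀ = 1.6140 rad.
Bracket: h₀ sin ϕ sin δ + cos ϕ cos δ sin h₀ = 1.6140×0.10800×0.36975 + 0.99415×0.92913×0.99907 = 0.064452 + 0.922836 = 0.987288.
Q̄ = (S_0/π) × [bracket] = (2667/π) × 0.987288 = 838.14 W/m².
— Configuration B (ϕ=+6.2°):
Solar declination: sin δ = sin ε · sin L_s = sin 29.90° × sin 356.1° = -0.03390, so δ = -1.943°.
cos h₀ = −tan(+6.2°) tan(-1.943°) = 0.0037, h₀ = 1.5671 rad.
Bracket: h₀ sin ϕ sin δ + cos ϕ cos δ sin h₀ = 1.5671×0.10800×-0.03390 + 0.99415×0.99943×0.99999 = -0.005737 + 0.993573 = 0.987836.
Q̄ = (S_0/π) × [bracket] = (2667/π) × 0.987836 = 838.61 W/m².
Ratio Q̄_A / Q̄_B = 838.14 / 838.61 = 0.9994.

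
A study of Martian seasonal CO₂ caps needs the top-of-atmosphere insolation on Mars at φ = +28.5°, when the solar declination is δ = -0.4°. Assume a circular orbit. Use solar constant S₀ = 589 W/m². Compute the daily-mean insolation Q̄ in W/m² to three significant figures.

Q̄ ≈ 164 W/m²

cos H₀ = −tan(+28.5°) tan(-0.400°) = 0.0038, H₀ = 1.5670 rad.
Bracket: H₀ sin φ sin δ + cos φ cos δ sin H₀ = 1.5670×0.47716×-0.00698 + 0.87882×0.99998×0.99999 = -0.005219 + 0.878794 = 0.873575.
Q̄ = (S₀/π) × [bracket] = (589/π) × 0.873575 = 163.8 W/m².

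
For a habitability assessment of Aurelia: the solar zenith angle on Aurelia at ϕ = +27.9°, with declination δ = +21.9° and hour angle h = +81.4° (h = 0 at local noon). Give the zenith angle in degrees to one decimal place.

cos θ_z = sin ϕ sin δ + cos ϕ cos δ cos h = 0.174532 + 0.122617 = 0.297149.
θ_z = arccos(0.297149) = 72.7°.

θ_z = 72.7°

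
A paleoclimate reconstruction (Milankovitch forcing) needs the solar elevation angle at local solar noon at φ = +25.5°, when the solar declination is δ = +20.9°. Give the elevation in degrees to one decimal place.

85.4°

At local noon the hour angle is zero, so the zenith angle equals |φ − δ| = |+25.5° − (+20.900°)| = 4.600°.
Elevation = 90° − 4.600° = 85.4°.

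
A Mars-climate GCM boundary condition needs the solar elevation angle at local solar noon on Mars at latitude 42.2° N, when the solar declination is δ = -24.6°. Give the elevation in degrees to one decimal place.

At local noon the hour angle is zero, so the zenith angle equals |φ − δ| = |+42.2° − (-24.600°)| = 66.800°.
Elevation = 90° − 66.800° = 23.2°.

23.2°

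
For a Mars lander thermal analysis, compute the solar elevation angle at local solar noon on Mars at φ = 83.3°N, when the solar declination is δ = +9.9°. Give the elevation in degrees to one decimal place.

16.6°

At local noon the hour angle is zero, so the zenith angle equals |φ − δ| = |+83.3° − (+9.900°)| = 73.400°.
Elevation = 90° − 73.400° = 16.6°.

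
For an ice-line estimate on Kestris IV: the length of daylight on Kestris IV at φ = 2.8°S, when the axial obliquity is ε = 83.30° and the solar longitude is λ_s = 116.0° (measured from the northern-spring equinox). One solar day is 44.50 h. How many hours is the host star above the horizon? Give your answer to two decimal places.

Solar declination: sin δ = sin ε · sin λ_s = sin 83.30° × sin 116.0° = 0.89266, so δ = +63.209°.
cos H₀ = −tan φ · tan δ = −tan(-2.8°) × tan(+63.209°) = 0.0969, so H₀ = 1.4738 rad = 84.44°.
Daylight = 2H₀/(2π) × 44.50 h = (1.4738/π) × 44.50 = 20.88 h.

20.88 h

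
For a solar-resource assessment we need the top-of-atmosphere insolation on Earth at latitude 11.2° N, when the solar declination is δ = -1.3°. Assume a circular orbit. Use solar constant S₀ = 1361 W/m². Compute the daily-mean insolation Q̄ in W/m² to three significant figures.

cos H₀ = −tan(+11.2°) tan(-1.300°) = 0.0045, H₀ = 1.5663 rad.
Bracket: H₀ sin φ sin δ + cos φ cos δ sin H₀ = 1.5663×0.19423×-0.02269 + 0.98096×0.99974×0.99999 = -0.006903 + 0.980695 = 0.973792.
Q̄ = (S₀/π) × [bracket] = (1361/π) × 0.973792 = 421.9 W/m².

Q̄ ≈ 422 W/m²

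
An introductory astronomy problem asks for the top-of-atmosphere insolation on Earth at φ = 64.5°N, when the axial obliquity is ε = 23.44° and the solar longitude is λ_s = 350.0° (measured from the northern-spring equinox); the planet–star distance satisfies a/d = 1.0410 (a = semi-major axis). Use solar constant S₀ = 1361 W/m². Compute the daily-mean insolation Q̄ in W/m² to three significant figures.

Solar declination: sin δ = sin ε · sin λ_s = sin 23.44° × sin 350.0° = -0.06908, so δ = -3.961°.
cos H₀ = −tan(+64.5°) tan(-3.961°) = 0.1452, H₀ = 1.4251 rad.
Bracket: H₀ sin φ sin δ + cos φ cos δ sin H₀ = 1.4251×0.90259×-0.06908 + 0.43051×0.99761×0.98941 = -0.088856 + 0.424933 = 0.336077.
Inverse-square distance factor (a/d)² = 1.0410² = 1.083681.
Q̄ = (S₀/π) × 1.083681 × [bracket] = (1361/π) × 1.083681 × 0.336077 = 157.8 W/m².

Q̄ ≈ 158 W/m²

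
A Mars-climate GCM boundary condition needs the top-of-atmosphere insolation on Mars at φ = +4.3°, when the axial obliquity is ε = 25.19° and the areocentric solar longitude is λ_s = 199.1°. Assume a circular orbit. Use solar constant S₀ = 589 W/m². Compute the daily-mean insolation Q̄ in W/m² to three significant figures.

sin δ = sin 25.19° × sin 199.1° = -0.13927, so δ = -8.006°.
cos H₀ = −tan(+4.3°) tan(-8.006°) = 0.0106, H₀ = 1.5602 rad.
Bracket: H₀ sin φ sin δ + cos φ cos δ sin H₀ = 1.5602×0.07498×-0.13927 + 0.99719×0.99025×0.99994 = -0.016292 + 0.987408 = 0.971116.
Q̄ = (S₀/π) × [bracket] = (589/π) × 0.971116 = 182.1 W/m².

Q̄ ≈ 182 W/m²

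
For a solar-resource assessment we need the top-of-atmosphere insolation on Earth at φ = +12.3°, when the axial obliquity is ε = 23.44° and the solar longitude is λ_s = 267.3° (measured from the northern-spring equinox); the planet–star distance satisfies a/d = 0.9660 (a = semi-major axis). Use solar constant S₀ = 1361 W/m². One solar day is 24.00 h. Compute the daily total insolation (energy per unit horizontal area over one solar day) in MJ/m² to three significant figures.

26.8 MJ/m²

Solar declination: sin δ = sin ε · sin λ_s = sin 23.44° × sin 267.3° = -0.39735, so δ = -23.412°.
cos H₀ = −tan(+12.3°) tan(-23.412°) = 0.0944, H₀ = 1.4762 rad.
Bracket: H₀ sin φ sin δ + cos φ cos δ sin H₀ = 1.4762×0.21303×-0.39735 + 0.97705×0.91767×0.99553 = -0.124957 + 0.892602 = 0.767645.
Inverse-square distance factor (a/d)² = 0.9660² = 0.933156.
Q̄ = (S₀/π) × 0.933156 × [bracket] = (1361/π) × 0.933156 × 0.767645 = 310.33 W/m².
Daily total = Q̄ × 24.00 h × 3600 s/h = 310.33 × 24.00 × 3600 / 10⁶ = 26.81 MJ/m².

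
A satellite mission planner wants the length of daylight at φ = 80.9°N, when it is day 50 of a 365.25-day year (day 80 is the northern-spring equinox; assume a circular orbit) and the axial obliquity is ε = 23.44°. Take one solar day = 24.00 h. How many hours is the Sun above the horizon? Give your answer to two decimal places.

0.00 h

Solar longitude: λ_s = 360° × (50 − 80)/365.25 = -29.569°, i.e. -29.569° + 360° = 330.431°.
sin δ = sin 23.44° × sin 330.431° = -0.19630, so δ = -11.320°.
cos H₀ = −tan φ · tan δ = 1.2498 ≥ 1, so the Sun never rises (polar night) and H₀ = 0.
Daylight = 2H₀/(2π) × 24.00 h = (0.0000/π) × 24.00 = 0.00 h.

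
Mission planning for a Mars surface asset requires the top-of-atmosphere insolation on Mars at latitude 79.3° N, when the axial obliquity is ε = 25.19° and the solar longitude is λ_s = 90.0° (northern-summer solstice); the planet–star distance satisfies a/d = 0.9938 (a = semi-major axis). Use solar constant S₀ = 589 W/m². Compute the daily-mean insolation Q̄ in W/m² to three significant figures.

Solar declination: sin δ = sin ε · sin λ_s = sin 25.19° × sin 90.0° = 0.42562, so δ = +25.190°.
cos H₀ = −tan(+79.3°) tan(+25.190°) = -2.4893 ≤ −1 ⇒ polar day, H₀ = π.
Bracket: H₀ sin φ sin δ + cos φ cos δ sin H₀ = 3.1416×0.98261×0.42562 + 0.18567×0.90490×0.00000 = 1.313875 + 0.000000 = 1.313875.
Inverse-square distance factor (a/d)² = 0.9938² = 0.987638.
Q̄ = (S₀/π) × 0.987638 × [bracket] = (589/π) × 0.987638 × 1.313875 = 243.3 W/m².

Q̄ ≈ 243 W/m²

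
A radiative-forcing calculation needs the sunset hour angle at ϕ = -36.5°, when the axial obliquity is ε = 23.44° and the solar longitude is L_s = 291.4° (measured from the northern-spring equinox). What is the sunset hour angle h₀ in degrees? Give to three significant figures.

Solar declination: sin δ = sin ε · sin L_s = sin 23.44° × sin 291.4° = -0.37036, so δ = -21.738°.
cos h₀ = −tan ϕ · tan δ = −tan(-36.5°) × tan(-21.738°) = -0.2950, so h₀ = 1.8703 rad = 107.16°.

h₀ = 107°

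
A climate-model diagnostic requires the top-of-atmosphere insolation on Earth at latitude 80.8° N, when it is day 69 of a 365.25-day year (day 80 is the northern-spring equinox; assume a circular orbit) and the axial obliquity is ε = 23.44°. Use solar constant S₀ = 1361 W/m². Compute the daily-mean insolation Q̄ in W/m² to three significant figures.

Q̄ ≈ 26.4 W/m²

Solar longitude: λ_s = 360° × (69 − 80)/365.25 = -10.842°, i.e. -10.842° + 360° = 349.158°.
sin δ = sin 23.44° × sin 349.158° = -0.07482, so δ = -4.291°.
cos H₀ = −tan(+80.8°) tan(-4.291°) = 0.4633, H₀ = 1.0891 rad.
Bracket: H₀ sin φ sin δ + cos φ cos δ sin H₀ = 1.0891×0.98714×-0.07482 + 0.15988×0.99720×0.88621 = -0.080439 + 0.141291 = 0.060852.
Q̄ = (S₀/π) × [bracket] = (1361/π) × 0.060852 = 26.36 W/m².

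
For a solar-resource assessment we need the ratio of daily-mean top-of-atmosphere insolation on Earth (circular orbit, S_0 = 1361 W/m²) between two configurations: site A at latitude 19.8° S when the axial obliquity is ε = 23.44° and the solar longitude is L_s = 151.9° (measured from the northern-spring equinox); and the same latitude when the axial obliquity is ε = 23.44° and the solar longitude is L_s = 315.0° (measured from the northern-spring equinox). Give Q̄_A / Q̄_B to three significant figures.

— Configuration A (ϕ=-19.8°):
Solar declination: sin δ = sin ε · sin L_s = sin 23.44° × sin 151.9° = 0.18736, so δ = +10.799°.
cos h₀ = −tan(-19.8°) tan(+10.799°) = 0.0687, h₀ = 1.5021 rad.
Bracket: h₀ sin ϕ sin δ + cos ϕ cos δ sin h₀ = 1.5021×-0.33874×0.18736 + 0.94088×0.98229×0.99764 = -0.095333 + 0.922036 = 0.826703.
Q̄ = (S_0/π) × [bracket] = (1361/π) × 0.826703 = 358.14 W/m².
— Configuration B (ϕ=-19.8°):
Solar declination: sin δ = sin ε · sin L_s = sin 23.44° × sin 315.0° = -0.28128, so δ = -16.337°.
cos h₀ = −tan(-19.8°) tan(-16.337°) = -0.1055, h₀ = 1.6765 rad.
Bracket: h₀ sin ϕ sin δ + cos ϕ cos δ sin h₀ = 1.6765×-0.33874×-0.28128 + 0.94088×0.95963×0.99442 = 0.159738 + 0.897859 = 1.057597.
Q̄ = (S_0/π) × [bracket] = (1361/π) × 1.057597 = 458.17 W/m².
Ratio Q̄_A / Q̄_B = 358.14 / 458.17 = 0.7817.

Q̄_A / Q̄_B ≈ 0.782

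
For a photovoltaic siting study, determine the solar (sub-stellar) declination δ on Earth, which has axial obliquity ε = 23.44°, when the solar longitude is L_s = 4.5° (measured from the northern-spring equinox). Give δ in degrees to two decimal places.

δ = +1.79°

sin δ = sin ε · sin L_s = sin 23.44° × sin 4.5° = 0.031210.
δ = arcsin(0.031210) = +1.79°.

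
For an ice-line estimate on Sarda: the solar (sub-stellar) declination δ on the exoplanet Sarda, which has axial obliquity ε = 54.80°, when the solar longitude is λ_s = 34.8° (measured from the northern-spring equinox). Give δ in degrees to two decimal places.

δ = +27.80°

sin δ = sin ε · sin λ_s = sin 54.80° × sin 34.8° = 0.466356.
δ = arcsin(0.466356) = +27.80°.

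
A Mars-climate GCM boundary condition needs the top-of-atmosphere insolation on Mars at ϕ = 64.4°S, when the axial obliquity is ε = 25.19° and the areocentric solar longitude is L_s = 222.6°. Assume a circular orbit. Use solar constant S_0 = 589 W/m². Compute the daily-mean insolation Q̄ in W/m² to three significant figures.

Q̄ ≈ 170 W/m²

sin δ = sin 25.19° × sin 222.6° = -0.28809, so δ = -16.744°.
cos h₀ = −tan(-64.4°) tan(-16.744°) = -0.6279, h₀ = 2.2497 rad.
Bracket: h₀ sin ϕ sin δ + cos ϕ cos δ sin h₀ = 2.2497×-0.90183×-0.28809 + 0.43209×0.95760×0.77828 = 0.584491 + 0.322028 = 0.906519.
Q̄ = (S_0/π) × [bracket] = (589/π) × 0.906519 = 170.0 W/m².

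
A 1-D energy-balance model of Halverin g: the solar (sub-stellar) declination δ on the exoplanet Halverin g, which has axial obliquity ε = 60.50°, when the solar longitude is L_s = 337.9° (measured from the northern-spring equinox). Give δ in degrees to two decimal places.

δ = -19.11°

sin δ = sin ε · sin L_s = sin 60.50° × sin 337.9° = -0.327449.
δ = arcsin(-0.327449) = -19.11°.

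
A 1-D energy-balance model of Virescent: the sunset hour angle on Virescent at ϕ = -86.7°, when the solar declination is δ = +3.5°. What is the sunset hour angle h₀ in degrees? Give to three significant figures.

cos h₀ = −tan ϕ · tan δ = 1.0608 ≥ 1, so the host star never rises (polar night) and h₀ = 0.

h₀ = 0.00°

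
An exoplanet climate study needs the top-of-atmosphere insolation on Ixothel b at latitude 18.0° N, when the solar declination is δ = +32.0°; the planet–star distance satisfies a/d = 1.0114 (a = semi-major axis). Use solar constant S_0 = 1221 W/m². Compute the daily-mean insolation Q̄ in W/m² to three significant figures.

Q̄ ≈ 430 W/m²

cos h₀ = −tan(+18.0°) tan(+32.000°) = -0.2030, h₀ = 1.7753 rad.
Bracket: h₀ sin ϕ sin δ + cos ϕ cos δ sin h₀ = 1.7753×0.30902×0.52992 + 0.95106×0.84805×0.97917 = 0.290716 + 0.789746 = 1.080462.
Inverse-square distance factor (a/d)² = 1.0114² = 1.022930.
Q̄ = (S_0/π) × 1.022930 × [bracket] = (1221/π) × 1.022930 × 1.080462 = 429.6 W/m².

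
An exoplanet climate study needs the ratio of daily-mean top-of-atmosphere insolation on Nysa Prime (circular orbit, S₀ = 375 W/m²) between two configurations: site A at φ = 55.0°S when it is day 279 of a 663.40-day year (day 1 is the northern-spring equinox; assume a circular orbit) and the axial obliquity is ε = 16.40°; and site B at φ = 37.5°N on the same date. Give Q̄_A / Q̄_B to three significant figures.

— Configuration A (φ=-55.0°):
Solar longitude: λ_s = 360° × (279 − 1)/663.40 = 150.859°.
sin δ = sin 16.40° × sin 150.859° = 0.13749, so δ = +7.903°.
cos H₀ = −tan(-55.0°) tan(+7.903°) = 0.1982, H₀ = 1.3712 rad.
Bracket: H₀ sin φ sin δ + cos φ cos δ sin H₀ = 1.3712×-0.81915×0.13749 + 0.57358×0.99050×0.98015 = -0.154431 + 0.556854 = 0.402423.
Q̄ = (S₀/π) × [bracket] = (375/π) × 0.402423 = 48.036 W/m².
— Configuration B (φ=+37.5°):
cos H₀ = −tan(+37.5°) tan(+7.903°) = -0.1065, H₀ = 1.6775 rad.
Bracket: H₀ sin φ sin δ + cos φ cos δ sin H₀ = 1.6775×0.60876×0.13749 + 0.79335×0.99050×0.99431 = 0.140404 + 0.781342 = 0.921746.
Q̄ = (S₀/π) × [bracket] = (375/π) × 0.921746 = 110.03 W/m².
Ratio Q̄_A / Q̄_B = 48.036 / 110.03 = 0.4366.

Q̄_A / Q̄_B ≈ 0.437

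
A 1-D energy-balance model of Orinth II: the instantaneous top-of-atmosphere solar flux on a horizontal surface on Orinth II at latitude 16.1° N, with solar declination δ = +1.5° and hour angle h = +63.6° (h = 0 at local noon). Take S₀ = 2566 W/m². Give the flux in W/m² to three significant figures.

cos θ_z = sin φ sin δ + cos φ cos δ cos h = 0.007259 + 0.427050 = 0.434309.
Flux = S₀ · cos θ_z = 2566 × 0.434309 = 1114 W/m².

1.11e+03 W/m²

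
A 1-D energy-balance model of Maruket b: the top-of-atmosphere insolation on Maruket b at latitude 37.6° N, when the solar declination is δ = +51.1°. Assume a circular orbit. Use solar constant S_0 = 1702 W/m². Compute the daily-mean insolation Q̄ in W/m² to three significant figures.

Q̄ ≈ 811 W/m²

cos h₀ = −tan(+37.6°) tan(+51.100°) = -0.9544, h₀ = 2.8384 rad.
Bracket: h₀ sin ϕ sin δ + cos ϕ cos δ sin h₀ = 2.8384×0.61015×0.77824 + 0.79229×0.62796×0.29853 = 1.347795 + 0.148527 = 1.496322.
Q̄ = (S_0/π) × [bracket] = (1702/π) × 1.496322 = 810.7 W/m².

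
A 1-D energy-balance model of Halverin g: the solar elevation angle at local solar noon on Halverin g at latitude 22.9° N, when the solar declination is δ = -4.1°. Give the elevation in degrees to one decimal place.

At local noon the hour angle is zero, so the zenith angle equals |φ − δ| = |+22.9° − (-4.100°)| = 27.000°.
Elevation = 90° − 27.000° = 63.0°.

63.0°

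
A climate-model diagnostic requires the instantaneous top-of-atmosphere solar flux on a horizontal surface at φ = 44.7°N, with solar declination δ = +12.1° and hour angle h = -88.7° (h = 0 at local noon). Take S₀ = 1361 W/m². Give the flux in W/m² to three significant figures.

222 W/m²

cos θ_z = sin φ sin δ + cos φ cos δ cos h = 0.147445 + 0.015768 = 0.163213.
Flux = S₀ · cos θ_z = 1361 × 0.163213 = 222.1 W/m².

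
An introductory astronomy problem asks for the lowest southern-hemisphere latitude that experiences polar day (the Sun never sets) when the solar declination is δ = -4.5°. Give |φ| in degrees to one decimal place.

|φ| = 85.5°

Polar day requires cos H₀ = −tan φ tan δ ≤ −1, i.e. tan φ tan δ ≥ 1.
The boundary is |tan φ| · |tan δ| = 1, so |φ| = 90° − |δ| = 90° − 4.5° = 85.5° in the southern hemisphere.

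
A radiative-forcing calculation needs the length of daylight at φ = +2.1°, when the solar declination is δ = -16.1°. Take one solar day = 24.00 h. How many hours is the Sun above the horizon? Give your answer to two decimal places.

11.92 h

cos H₀ = −tan φ · tan δ = −tan(+2.1°) × tan(-16.100°) = 0.0106, so H₀ = 1.5602 rad = 89.39°.
Daylight = 2H₀/(2π) × 24.00 h = (1.5602/π) × 24.00 = 11.92 h.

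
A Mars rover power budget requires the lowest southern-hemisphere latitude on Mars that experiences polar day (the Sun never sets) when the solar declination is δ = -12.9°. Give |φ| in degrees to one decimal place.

Polar day requires cos H₀ = −tan φ tan δ ≤ −1, i.e. tan φ tan δ ≥ 1.
The boundary is |tan φ| · |tan δ| = 1, so |φ| = 90° − |δ| = 90° − 12.9° = 77.1° in the southern hemisphere.

|φ| = 77.1°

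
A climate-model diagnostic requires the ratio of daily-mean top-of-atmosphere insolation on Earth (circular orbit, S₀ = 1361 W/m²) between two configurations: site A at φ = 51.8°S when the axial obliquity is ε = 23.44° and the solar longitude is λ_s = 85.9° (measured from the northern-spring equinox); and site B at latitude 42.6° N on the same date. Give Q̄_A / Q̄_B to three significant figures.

Q̄_A / Q̄_B ≈ 0.144

— Configuration A (φ=-51.8°):
Solar declination: sin δ = sin ε · sin λ_s = sin 23.44° × sin 85.9° = 0.39677, so δ = +23.376°.
cos H₀ = −tan(-51.8°) tan(+23.376°) = 0.5493, H₀ = 0.9893 rad.
Bracket: H₀ sin φ sin δ + cos φ cos δ sin H₀ = 0.9893×-0.78586×0.39677 + 0.61841×0.91792×0.83563 = -0.308469 + 0.474346 = 0.165877.
Q̄ = (S₀/π) × [bracket] = (1361/π) × 0.165877 = 71.861 W/m².
— Configuration B (φ=+42.6°):
cos H₀ = −tan(+42.6°) tan(+23.376°) = -0.3975, H₀ = 1.9796 rad.
Bracket: H₀ sin φ sin δ + cos φ cos δ sin H₀ = 1.9796×0.67688×0.39677 + 0.73610×0.91792×0.91761 = 0.531653 + 0.620012 = 1.151665.
Q̄ = (S₀/π) × [bracket] = (1361/π) × 1.151665 = 498.92 W/m².
Ratio Q̄_A / Q̄_B = 71.861 / 498.92 = 0.1440.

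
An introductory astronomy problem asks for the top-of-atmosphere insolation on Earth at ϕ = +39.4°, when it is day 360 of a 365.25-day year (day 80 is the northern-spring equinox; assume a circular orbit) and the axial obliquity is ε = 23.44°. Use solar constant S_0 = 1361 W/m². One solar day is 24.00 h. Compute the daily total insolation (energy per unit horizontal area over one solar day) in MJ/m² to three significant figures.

Solar longitude: L_s = 360° × (360 − 80)/365.25 = 275.975°.
sin δ = sin 23.44° × sin 275.975° = -0.39563, so δ = -23.305°.
cos h₀ = −tan(+39.4°) tan(-23.305°) = 0.3538, h₀ = 1.2091 rad.
Bracket: h₀ sin ϕ sin δ + cos ϕ cos δ sin h₀ = 1.2091×0.63473×-0.39563 + 0.77273×0.91841×0.93531 = -0.303627 + 0.663774 = 0.360147.
Q̄ = (S_0/π) × [bracket] = (1361/π) × 0.360147 = 156.02 W/m².
Daily total = Q̄ × 24.00 h × 3600 s/h = 156.02 × 24.00 × 3600 / 10⁶ = 13.48 MJ/m².

13.5 MJ/m²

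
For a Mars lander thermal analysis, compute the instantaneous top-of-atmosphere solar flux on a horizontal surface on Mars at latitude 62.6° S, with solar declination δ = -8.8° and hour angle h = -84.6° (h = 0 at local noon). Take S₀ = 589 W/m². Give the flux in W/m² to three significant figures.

cos θ_z = sin φ sin δ + cos φ cos δ cos h = 0.135823 + 0.042799 = 0.178622.
Flux = S₀ · cos θ_z = 589 × 0.178622 = 105.2 W/m².

105 W/m²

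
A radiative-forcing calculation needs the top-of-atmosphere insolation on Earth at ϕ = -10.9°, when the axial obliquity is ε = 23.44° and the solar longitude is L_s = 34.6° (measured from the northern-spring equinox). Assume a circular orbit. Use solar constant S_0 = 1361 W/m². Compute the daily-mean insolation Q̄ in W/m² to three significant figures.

Q̄ ≈ 386 W/m²

Solar declination: sin δ = sin ε · sin L_s = sin 23.44° × sin 34.6° = 0.22588, so δ = +13.055°.
cos h₀ = −tan(-10.9°) tan(+13.055°) = 0.0447, h₀ = 1.5261 rad.
Bracket: h₀ sin ϕ sin δ + cos ϕ cos δ sin h₀ = 1.5261×-0.18910×0.22588 + 0.98196×0.97415×0.99900 = -0.065186 + 0.955620 = 0.890434.
Q̄ = (S_0/π) × [bracket] = (1361/π) × 0.890434 = 385.8 W/m².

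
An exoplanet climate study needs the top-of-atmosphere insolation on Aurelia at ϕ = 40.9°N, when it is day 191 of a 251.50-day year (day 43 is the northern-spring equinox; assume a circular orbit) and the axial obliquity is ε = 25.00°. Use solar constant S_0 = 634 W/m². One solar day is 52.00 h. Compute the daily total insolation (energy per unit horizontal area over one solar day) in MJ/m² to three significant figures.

19.7 MJ/m²

Solar longitude: L_s = 360° × (191 − 43)/251.50 = 211.849°.
sin δ = sin 25.00° × sin 211.849° = -0.22301, so δ = -12.886°.
cos h₀ = −tan(+40.9°) tan(-12.886°) = 0.1982, h₀ = 1.3713 rad.
Bracket: h₀ sin ϕ sin δ + cos ϕ cos δ sin h₀ = 1.3713×0.65474×-0.22301 + 0.75585×0.97482×0.98017 = -0.200228 + 0.722207 = 0.521979.
Q̄ = (S_0/π) × [bracket] = (634/π) × 0.521979 = 105.34 W/m².
Daily total = Q̄ × 52.00 h × 3600 s/h = 105.34 × 52.00 × 3600 / 10⁶ = 19.72 MJ/m².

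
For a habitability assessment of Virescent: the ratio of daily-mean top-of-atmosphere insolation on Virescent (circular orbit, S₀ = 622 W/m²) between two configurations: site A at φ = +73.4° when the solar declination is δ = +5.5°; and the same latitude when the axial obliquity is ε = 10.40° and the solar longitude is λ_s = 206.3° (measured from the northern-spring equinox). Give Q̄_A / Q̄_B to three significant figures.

Q̄_A / Q̄_B ≈ 2.54

— Configuration A (φ=+73.4°):
cos H₀ = −tan(+73.4°) tan(+5.500°) = -0.3230, H₀ = 1.8997 rad.
Bracket: H₀ sin φ sin δ + cos φ cos δ sin H₀ = 1.8997×0.95832×0.09585 + 0.28569×0.99540×0.94640 = 0.174497 + 0.269133 = 0.443630.
Q̄ = (S₀/π) × [bracket] = (622/π) × 0.443630 = 87.834 W/m².
— Configuration B (φ=+73.4°):
Solar declination: sin δ = sin ε · sin λ_s = sin 10.40° × sin 206.3° = -0.07998, so δ = -4.588°.
cos H₀ = −tan(+73.4°) tan(-4.588°) = 0.2692, H₀ = 1.2983 rad.
Bracket: H₀ sin φ sin δ + cos φ cos δ sin H₀ = 1.2983×0.95832×-0.07998 + 0.28569×0.99680×0.96310 = -0.099510 + 0.274268 = 0.174758.
Q̄ = (S₀/π) × [bracket] = (622/π) × 0.174758 = 34.600 W/m².
Ratio Q̄_A / Q̄_B = 87.834 / 34.600 = 2.539.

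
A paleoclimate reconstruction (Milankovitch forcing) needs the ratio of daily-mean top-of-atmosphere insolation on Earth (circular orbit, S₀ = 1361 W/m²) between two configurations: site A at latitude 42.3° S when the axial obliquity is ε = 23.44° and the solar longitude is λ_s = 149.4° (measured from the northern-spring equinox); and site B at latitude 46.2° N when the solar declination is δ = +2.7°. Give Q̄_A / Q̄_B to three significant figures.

— Configuration A (φ=-42.3°):
Solar declination: sin δ = sin ε · sin λ_s = sin 23.44° × sin 149.4° = 0.20249, so δ = +11.683°.
cos H₀ = −tan(-42.3°) tan(+11.683°) = 0.1882, H₀ = 1.3815 rad.
Bracket: H₀ sin φ sin δ + cos φ cos δ sin H₀ = 1.3815×-0.67301×0.20249 + 0.73963×0.97928×0.98214 = -0.188268 + 0.711369 = 0.523101.
Q̄ = (S₀/π) × [bracket] = (1361/π) × 0.523101 = 226.62 W/m².
— Configuration B (φ=+46.2°):
cos H₀ = −tan(+46.2°) tan(+2.700°) = -0.0492, H₀ = 1.6200 rad.
Bracket: H₀ sin φ sin δ + cos φ cos δ sin H₀ = 1.6200×0.72176×0.04711 + 0.69214×0.99889×0.99879 = 0.055083 + 0.690535 = 0.745618.
Q̄ = (S₀/π) × [bracket] = (1361/π) × 0.745618 = 323.02 W/m².
Ratio Q̄_A / Q̄_B = 226.62 / 323.02 = 0.7016.

Q̄_A / Q̄_B ≈ 0.702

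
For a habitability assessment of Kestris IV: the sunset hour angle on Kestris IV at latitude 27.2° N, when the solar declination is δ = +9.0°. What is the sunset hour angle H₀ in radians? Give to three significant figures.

H₀ = 1.65 rad

cos H₀ = −tan φ · tan δ = −tan(+27.2°) × tan(+9.000°) = -0.0814, so H₀ = 1.6523 rad = 94.67°.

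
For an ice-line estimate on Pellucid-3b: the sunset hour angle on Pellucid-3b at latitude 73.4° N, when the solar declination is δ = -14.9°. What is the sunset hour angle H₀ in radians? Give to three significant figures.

H₀ = 0.468 rad

cos H₀ = −tan φ · tan δ = −tan(+73.4°) × tan(-14.900°) = 0.8925, so H₀ = 0.4678 rad = 26.81°.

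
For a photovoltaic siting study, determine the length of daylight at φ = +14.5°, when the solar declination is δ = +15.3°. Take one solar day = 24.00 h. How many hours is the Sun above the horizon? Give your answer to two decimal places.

cos H₀ = −tan φ · tan δ = −tan(+14.5°) × tan(+15.300°) = -0.0707, so H₀ = 1.6416 rad = 94.06°.
Daylight = 2H₀/(2π) × 24.00 h = (1.6416/π) × 24.00 = 12.54 h.

12.54 h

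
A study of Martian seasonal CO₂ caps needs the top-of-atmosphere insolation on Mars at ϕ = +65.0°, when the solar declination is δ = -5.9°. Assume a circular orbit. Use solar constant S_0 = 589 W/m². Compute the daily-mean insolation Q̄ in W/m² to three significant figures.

cos h₀ = −tan(+65.0°) tan(-5.900°) = 0.2216, h₀ = 1.3473 rad.
Bracket: h₀ sin ϕ sin δ + cos ϕ cos δ sin h₀ = 1.3473×0.90631×-0.10279 + 0.42262×0.99470×0.97513 = -0.125514 + 0.409925 = 0.284411.
Q̄ = (S_0/π) × [bracket] = (589/π) × 0.284411 = 53.32 W/m².

Q̄ ≈ 53.3 W/m²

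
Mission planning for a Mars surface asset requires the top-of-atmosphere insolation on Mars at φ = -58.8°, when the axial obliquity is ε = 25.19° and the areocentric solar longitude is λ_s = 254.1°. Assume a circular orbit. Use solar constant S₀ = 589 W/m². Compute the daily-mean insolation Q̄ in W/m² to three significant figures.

Q̄ ≈ 217 W/m²

sin δ = sin 25.19° × sin 254.1° = -0.40934, so δ = -24.163°.
cos H₀ = −tan(-58.8°) tan(-24.163°) = -0.7408, H₀ = 2.4051 rad.
Bracket: H₀ sin φ sin δ + cos φ cos δ sin H₀ = 2.4051×-0.85536×-0.40934 + 0.51803×0.91238×0.67172 = 0.842105 + 0.317482 = 1.159587.
Q̄ = (S₀/π) × [bracket] = (589/π) × 1.159587 = 217.4 W/m².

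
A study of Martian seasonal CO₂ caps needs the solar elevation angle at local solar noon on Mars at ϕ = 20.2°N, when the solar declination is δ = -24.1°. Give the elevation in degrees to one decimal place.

At local noon the hour angle is zero, so the zenith angle equals |ϕ − δ| = |+20.2° − (-24.100°)| = 44.300°.
Elevation = 90° − 44.300° = 45.7°.

45.7°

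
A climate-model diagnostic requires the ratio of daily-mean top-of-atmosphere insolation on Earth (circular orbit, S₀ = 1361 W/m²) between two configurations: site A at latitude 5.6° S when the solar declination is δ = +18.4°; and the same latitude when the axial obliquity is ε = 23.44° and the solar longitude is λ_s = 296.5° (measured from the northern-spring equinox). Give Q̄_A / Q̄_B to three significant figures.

— Configuration A (φ=-5.6°):
cos H₀ = −tan(-5.6°) tan(+18.400°) = 0.0326, H₀ = 1.5382 rad.
Bracket: H₀ sin φ sin δ + cos φ cos δ sin H₀ = 1.5382×-0.09758×0.31565 + 0.99523×0.94888×0.99947 = -0.047378 + 0.943853 = 0.896475.
Q̄ = (S₀/π) × [bracket] = (1361/π) × 0.896475 = 388.37 W/m².
— Configuration B (φ=-5.6°):
Solar declination: sin δ = sin ε · sin λ_s = sin 23.44° × sin 296.5° = -0.35599, so δ = -20.854°.
cos H₀ = −tan(-5.6°) tan(-20.854°) = -0.0374, H₀ = 1.6082 rad.
Bracket: H₀ sin φ sin δ + cos φ cos δ sin H₀ = 1.6082×-0.09758×-0.35599 + 0.99523×0.93449×0.99930 = 0.055865 + 0.929381 = 0.985246.
Q̄ = (S₀/π) × [bracket] = (1361/π) × 0.985246 = 426.83 W/m².
Ratio Q̄_A / Q̄_B = 388.37 / 426.83 = 0.9099.

Q̄_A / Q̄_B ≈ 0.910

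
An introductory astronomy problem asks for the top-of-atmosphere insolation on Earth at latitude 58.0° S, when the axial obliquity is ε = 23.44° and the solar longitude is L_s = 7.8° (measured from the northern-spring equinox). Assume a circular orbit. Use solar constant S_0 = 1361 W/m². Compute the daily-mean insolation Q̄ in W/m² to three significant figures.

Q̄ ≈ 199 W/m²

Solar declination: sin δ = sin ε · sin L_s = sin 23.44° × sin 7.8° = 0.05399, so δ = +3.095°.
cos h₀ = −tan(-58.0°) tan(+3.095°) = 0.0865, h₀ = 1.4842 rad.
Bracket: h₀ sin ϕ sin δ + cos ϕ cos δ sin h₀ = 1.4842×-0.84805×0.05399 + 0.52992×0.99854×0.99625 = -0.067956 + 0.527162 = 0.459206.
Q̄ = (S_0/π) × [bracket] = (1361/π) × 0.459206 = 198.9 W/m².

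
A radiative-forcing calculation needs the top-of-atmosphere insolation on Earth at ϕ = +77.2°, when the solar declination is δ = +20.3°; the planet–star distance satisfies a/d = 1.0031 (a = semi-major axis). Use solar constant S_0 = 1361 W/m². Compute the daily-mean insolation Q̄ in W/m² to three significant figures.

cos h₀ = −tan(+77.2°) tan(+20.300°) = -1.6282 ≤ −1 ⇒ polar day, h₀ = π.
Bracket: h₀ sin ϕ sin δ + cos ϕ cos δ sin h₀ = 3.1416×0.97515×0.34694 + 0.22155×0.93789×0.00000 = 1.062862 + 0.000000 = 1.062862.
Inverse-square distance factor (a/d)² = 1.0031² = 1.006210.
Q̄ = (S_0/π) × 1.006210 × [bracket] = (1361/π) × 1.006210 × 1.062862 = 463.3 W/m².

Q̄ ≈ 463 W/m²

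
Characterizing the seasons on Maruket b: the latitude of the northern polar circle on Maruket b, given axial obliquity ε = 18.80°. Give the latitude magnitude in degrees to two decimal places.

71.20°

The polar circle is the lowest latitude that experiences at least one full rotation of continuous daylight at the northern-summer solstice; it lies at |φ| = 90° − ε = 90° − 18.80° = 71.20°.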